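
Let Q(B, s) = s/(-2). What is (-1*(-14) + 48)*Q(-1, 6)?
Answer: -186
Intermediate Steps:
Q(B, s) = -s/2 (Q(B, s) = s*(-1/2) = -s/2)
(-1*(-14) + 48)*Q(-1, 6) = (-1*(-14) + 48)*(-1/2*6) = (14 + 48)*(-3) = 62*(-3) = -186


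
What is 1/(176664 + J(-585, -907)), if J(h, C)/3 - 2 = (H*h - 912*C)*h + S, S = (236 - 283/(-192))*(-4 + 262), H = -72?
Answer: -32/48808577445 ≈ -6.5562e-10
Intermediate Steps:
S = 1960585/32 (S = (236 - 283*(-1/192))*258 = (236 + 283/192)*258 = (45595/192)*258 = 1960585/32 ≈ 61268.)
J(h, C) = 5881947/32 + 3*h*(-912*C - 72*h) (J(h, C) = 6 + 3*((-72*h - 912*C)*h + 1960585/32) = 6 + 3*((-912*C - 72*h)*h + 1960585/32) = 6 + 3*(h*(-912*C - 72*h) + 1960585/32) = 6 + 3*(1960585/32 + h*(-912*C - 72*h)) = 6 + (5881755/32 + 3*h*(-912*C - 72*h)) = 5881947/32 + 3*h*(-912*C - 72*h))
1/(176664 + J(-585, -907)) = 1/(176664 + (5881947/32 - 216*(-585)² - 2736*(-907)*(-585))) = 1/(176664 + (5881947/32 - 216*342225 - 1451707920)) = 1/(176664 + (5881947/32 - 73920600 - 1451707920)) = 1/(176664 - 48814230693/32) = 1/(-48808577445/32) = -32/48808577445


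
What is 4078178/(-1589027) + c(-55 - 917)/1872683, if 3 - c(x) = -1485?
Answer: -7634770139398/2975743849441 ≈ -2.5657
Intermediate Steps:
c(x) = 1488 (c(x) = 3 - 1*(-1485) = 3 + 1485 = 1488)
4078178/(-1589027) + c(-55 - 917)/1872683 = 4078178/(-1589027) + 1488/1872683 = 4078178*(-1/1589027) + 1488*(1/1872683) = -4078178/1589027 + 1488/1872683 = -7634770139398/2975743849441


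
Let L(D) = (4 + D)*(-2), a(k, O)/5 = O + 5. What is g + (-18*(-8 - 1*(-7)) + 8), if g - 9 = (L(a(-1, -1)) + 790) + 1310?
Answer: 2087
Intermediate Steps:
a(k, O) = 25 + 5*O (a(k, O) = 5*(O + 5) = 5*(5 + O) = 25 + 5*O)
L(D) = -8 - 2*D
g = 2061 (g = 9 + (((-8 - 2*(25 + 5*(-1))) + 790) + 1310) = 9 + (((-8 - 2*(25 - 5)) + 790) + 1310) = 9 + (((-8 - 2*20) + 790) + 1310) = 9 + (((-8 - 40) + 790) + 1310) = 9 + ((-48 + 790) + 1310) = 9 + (742 + 1310) = 9 + 2052 = 2061)
g + (-18*(-8 - 1*(-7)) + 8) = 2061 + (-18*(-8 - 1*(-7)) + 8) = 2061 + (-18*(-8 + 7) + 8) = 2061 + (-18*(-1) + 8) = 2061 + (18 + 8) = 2061 + 26 = 2087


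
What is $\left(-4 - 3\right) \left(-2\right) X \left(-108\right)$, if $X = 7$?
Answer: $-10584$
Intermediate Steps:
$\left(-4 - 3\right) \left(-2\right) X \left(-108\right) = \left(-4 - 3\right) \left(-2\right) 7 \left(-108\right) = \left(-7\right) \left(-2\right) 7 \left(-108\right) = 14 \cdot 7 \left(-108\right) = 98 \left(-108\right) = -10584$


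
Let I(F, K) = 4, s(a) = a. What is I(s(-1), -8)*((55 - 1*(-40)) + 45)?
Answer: 560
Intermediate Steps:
I(s(-1), -8)*((55 - 1*(-40)) + 45) = 4*((55 - 1*(-40)) + 45) = 4*((55 + 40) + 45) = 4*(95 + 45) = 4*140 = 560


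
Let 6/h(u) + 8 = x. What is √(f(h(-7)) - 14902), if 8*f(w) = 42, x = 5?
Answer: I*√59587/2 ≈ 122.05*I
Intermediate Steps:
h(u) = -2 (h(u) = 6/(-8 + 5) = 6/(-3) = 6*(-⅓) = -2)
f(w) = 21/4 (f(w) = (⅛)*42 = 21/4)
√(f(h(-7)) - 14902) = √(21/4 - 14902) = √(-59587/4) = I*√59587/2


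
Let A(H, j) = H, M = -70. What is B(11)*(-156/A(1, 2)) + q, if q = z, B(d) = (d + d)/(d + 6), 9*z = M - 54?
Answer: -32996/153 ≈ -215.66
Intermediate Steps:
z = -124/9 (z = (-70 - 54)/9 = (⅑)*(-124) = -124/9 ≈ -13.778)
B(d) = 2*d/(6 + d) (B(d) = (2*d)/(6 + d) = 2*d/(6 + d))
q = -124/9 ≈ -13.778
B(11)*(-156/A(1, 2)) + q = (2*11/(6 + 11))*(-156/1) - 124/9 = (2*11/17)*(-156*1) - 124/9 = (2*11*(1/17))*(-156) - 124/9 = (22/17)*(-156) - 124/9 = -3432/17 - 124/9 = -32996/153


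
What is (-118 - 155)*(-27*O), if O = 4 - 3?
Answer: 7371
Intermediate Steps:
O = 1
(-118 - 155)*(-27*O) = (-118 - 155)*(-27*1) = -273*(-27) = 7371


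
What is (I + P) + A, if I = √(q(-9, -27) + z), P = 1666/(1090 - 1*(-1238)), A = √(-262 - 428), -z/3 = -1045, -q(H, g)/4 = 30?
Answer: 833/1164 + 3*√335 + I*√690 ≈ 55.625 + 26.268*I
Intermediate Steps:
q(H, g) = -120 (q(H, g) = -4*30 = -120)
z = 3135 (z = -3*(-1045) = 3135)
A = I*√690 (A = √(-690) = I*√690 ≈ 26.268*I)
P = 833/1164 (P = 1666/(1090 + 1238) = 1666/2328 = 1666*(1/2328) = 833/1164 ≈ 0.71564)
I = 3*√335 (I = √(-120 + 3135) = √3015 = 3*√335 ≈ 54.909)
(I + P) + A = (3*√335 + 833/1164) + I*√690 = (833/1164 + 3*√335) + I*√690 = 833/1164 + 3*√335 + I*√690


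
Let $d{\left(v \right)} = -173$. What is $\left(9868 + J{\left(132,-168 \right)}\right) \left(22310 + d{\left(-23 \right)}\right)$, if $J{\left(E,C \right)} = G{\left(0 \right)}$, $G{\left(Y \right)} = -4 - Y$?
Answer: $218359368$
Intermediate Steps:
$J{\left(E,C \right)} = -4$ ($J{\left(E,C \right)} = -4 - 0 = -4 + 0 = -4$)
$\left(9868 + J{\left(132,-168 \right)}\right) \left(22310 + d{\left(-23 \right)}\right) = \left(9868 - 4\right) \left(22310 - 173\right) = 9864 \cdot 22137 = 218359368$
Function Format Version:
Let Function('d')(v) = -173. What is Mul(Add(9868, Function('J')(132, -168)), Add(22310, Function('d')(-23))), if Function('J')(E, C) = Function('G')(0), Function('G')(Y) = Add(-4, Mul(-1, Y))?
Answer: 218359368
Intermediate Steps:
Function('J')(E, C) = -4 (Function('J')(E, C) = Add(-4, Mul(-1, 0)) = Add(-4, 0) = -4)
Mul(Add(9868, Function('J')(132, -168)), Add(22310, Function('d')(-23))) = Mul(Add(9868, -4), Add(22310, -173)) = Mul(9864, 22137) = 218359368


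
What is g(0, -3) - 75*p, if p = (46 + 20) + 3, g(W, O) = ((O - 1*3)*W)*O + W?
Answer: -5175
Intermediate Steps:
g(W, O) = W + O*W*(-3 + O) (g(W, O) = ((O - 3)*W)*O + W = ((-3 + O)*W)*O + W = (W*(-3 + O))*O + W = O*W*(-3 + O) + W = W + O*W*(-3 + O))
p = 69 (p = 66 + 3 = 69)
g(0, -3) - 75*p = 0*(1 + (-3)² - 3*(-3)) - 75*69 = 0*(1 + 9 + 9) - 5175 = 0*19 - 5175 = 0 - 5175 = -5175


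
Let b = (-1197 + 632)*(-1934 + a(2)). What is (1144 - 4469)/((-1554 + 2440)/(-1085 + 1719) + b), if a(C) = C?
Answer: -1054025/346031303 ≈ -0.0030460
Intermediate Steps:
b = 1091580 (b = (-1197 + 632)*(-1934 + 2) = -565*(-1932) = 1091580)
(1144 - 4469)/((-1554 + 2440)/(-1085 + 1719) + b) = (1144 - 4469)/((-1554 + 2440)/(-1085 + 1719) + 1091580) = -3325/(886/634 + 1091580) = -3325/(886*(1/634) + 1091580) = -3325/(443/317 + 1091580) = -3325/346031303/317 = -3325*317/346031303 = -1054025/346031303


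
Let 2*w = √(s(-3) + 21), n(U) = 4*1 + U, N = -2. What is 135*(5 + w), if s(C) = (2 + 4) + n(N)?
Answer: 675 + 135*√29/2 ≈ 1038.5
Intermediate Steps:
n(U) = 4 + U
s(C) = 8 (s(C) = (2 + 4) + (4 - 2) = 6 + 2 = 8)
w = √29/2 (w = √(8 + 21)/2 = √29/2 ≈ 2.6926)
135*(5 + w) = 135*(5 + √29/2) = 675 + 135*√29/2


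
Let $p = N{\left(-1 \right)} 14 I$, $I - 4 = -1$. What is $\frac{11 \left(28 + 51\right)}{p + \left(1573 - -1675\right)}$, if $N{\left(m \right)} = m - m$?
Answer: $\frac{869}{3248} \approx 0.26755$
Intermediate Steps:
$I = 3$ ($I = 4 - 1 = 3$)
$N{\left(m \right)} = 0$
$p = 0$ ($p = 0 \cdot 14 \cdot 3 = 0 \cdot 3 = 0$)
$\frac{11 \left(28 + 51\right)}{p + \left(1573 - -1675\right)} = \frac{11 \left(28 + 51\right)}{0 + \left(1573 - -1675\right)} = \frac{11 \cdot 79}{0 + \left(1573 + 1675\right)} = \frac{869}{0 + 3248} = \frac{869}{3248}$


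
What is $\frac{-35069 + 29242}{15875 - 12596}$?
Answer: $- \frac{5827}{3279} \approx -1.7771$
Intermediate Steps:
$\frac{-35069 + 29242}{15875 - 12596} = - \frac{5827}{3279}$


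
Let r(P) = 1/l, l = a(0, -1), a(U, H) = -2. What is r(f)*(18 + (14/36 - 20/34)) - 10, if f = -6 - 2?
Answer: -11567/612 ≈ -18.900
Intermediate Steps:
l = -2
f = -8
r(P) = -1/2 (r(P) = 1/(-2) = -1/2)
r(f)*(18 + (14/36 - 20/34)) - 10 = -(18 + (14/36 - 20/34))/2 - 10 = -(18 + (14*(1/36) - 20*1/34))/2 - 10 = -(18 + (7/18 - 10/17))/2 - 10 = -(18 - 61/306)/2 - 10 = -1/2*5447/306 - 10 = -5447/612 - 10 = -11567/612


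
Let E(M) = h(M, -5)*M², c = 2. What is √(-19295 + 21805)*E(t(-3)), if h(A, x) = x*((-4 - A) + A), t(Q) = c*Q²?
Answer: 6480*√2510 ≈ 3.2465e+5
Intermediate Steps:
t(Q) = 2*Q²
h(A, x) = -4*x (h(A, x) = x*(-4) = -4*x)
E(M) = 20*M² (E(M) = (-4*(-5))*M² = 20*M²)
√(-19295 + 21805)*E(t(-3)) = √(-19295 + 21805)*(20*(2*(-3)²)²) = √2510*(20*(2*9)²) = √2510*(20*18²) = √2510*(20*324) = √2510*6480 = 6480*√2510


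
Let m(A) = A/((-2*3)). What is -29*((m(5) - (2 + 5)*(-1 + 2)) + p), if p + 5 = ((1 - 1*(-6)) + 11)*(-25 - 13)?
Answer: 121249/6 ≈ 20208.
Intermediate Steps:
m(A) = -A/6 (m(A) = A/(-6) = A*(-⅙) = -A/6)
p = -689 (p = -5 + ((1 - 1*(-6)) + 11)*(-25 - 13) = -5 + ((1 + 6) + 11)*(-38) = -5 + (7 + 11)*(-38) = -5 + 18*(-38) = -5 - 684 = -689)
-29*((m(5) - (2 + 5)*(-1 + 2)) + p) = -29*((-⅙*5 - (2 + 5)*(-1 + 2)) - 689) = -29*((-⅚ - 7) - 689) = -29*(-47/6 - 689) = -29*(-4181/6) = 121249/6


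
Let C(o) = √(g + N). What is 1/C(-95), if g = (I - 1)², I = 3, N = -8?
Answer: -I/2 ≈ -0.5*I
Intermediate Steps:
g = 4 (g = (3 - 1)² = 2² = 4)
C(o) = 2*I (C(o) = √(4 - 8) = √(-4) = 2*I)
1/C(-95) = 1/(2*I) = -I/2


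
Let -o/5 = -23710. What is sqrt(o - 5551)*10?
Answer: 170*sqrt(391) ≈ 3361.5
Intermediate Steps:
o = 118550 (o = -5*(-23710) = 118550)
sqrt(o - 5551)*10 = sqrt(118550 - 5551)*10 = sqrt(112999)*10 = (17*sqrt(391))*10 = 170*sqrt(391)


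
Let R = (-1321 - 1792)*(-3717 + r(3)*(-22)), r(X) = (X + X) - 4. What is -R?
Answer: -11707993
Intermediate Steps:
r(X) = -4 + 2*X (r(X) = 2*X - 4 = -4 + 2*X)
R = 11707993 (R = (-1321 - 1792)*(-3717 + (-4 + 2*3)*(-22)) = -3113*(-3717 + (-4 + 6)*(-22)) = -3113*(-3717 + 2*(-22)) = -3113*(-3717 - 44) = -3113*(-3761) = 11707993)
-R = -1*11707993 = -11707993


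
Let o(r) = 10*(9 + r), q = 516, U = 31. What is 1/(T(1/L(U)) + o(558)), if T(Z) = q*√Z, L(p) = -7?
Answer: 2205/12517142 - 43*I*√7/18775713 ≈ 0.00017616 - 6.0593e-6*I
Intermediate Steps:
o(r) = 90 + 10*r
T(Z) = 516*√Z
1/(T(1/L(U)) + o(558)) = 1/(516*√(1/(-7)) + (90 + 10*558)) = 1/(516*√(-⅐) + (90 + 5580)) = 1/(516*(I*√7/7) + 5670) = 1/(516*I*√7/7 + 5670) = 1/(5670 + 516*I*√7/7)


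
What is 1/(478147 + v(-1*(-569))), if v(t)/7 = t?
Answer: 1/482130 ≈ 2.0741e-6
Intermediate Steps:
v(t) = 7*t
1/(478147 + v(-1*(-569))) = 1/(478147 + 7*(-1*(-569))) = 1/(478147 + 7*569) = 1/(478147 + 3983) = 1/482130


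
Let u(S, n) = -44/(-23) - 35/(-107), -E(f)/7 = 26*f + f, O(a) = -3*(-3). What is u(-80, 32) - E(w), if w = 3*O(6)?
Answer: 12563996/2461 ≈ 5105.2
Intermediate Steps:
O(a) = 9
w = 27 (w = 3*9 = 27)
E(f) = -189*f (E(f) = -7*(26*f + f) = -189*f)
u(S, n) = 5513/2461 (u(S, n) = -44*(-1/23) - 35*(-1/107) = 44/23 + 35/107 = 5513/2461)
u(-80, 32) - E(w) = 5513/2461 - (-189)*27 = 5513/2461 - 1*(-5103) = 5513/2461 + 5103 = 12563996/2461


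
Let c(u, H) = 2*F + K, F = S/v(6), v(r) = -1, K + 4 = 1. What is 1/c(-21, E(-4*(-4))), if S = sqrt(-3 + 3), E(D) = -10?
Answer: -1/3 ≈ -0.33333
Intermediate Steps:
K = -3 (K = -4 + 1 = -3)
S = 0 (S = sqrt(0) = 0)
F = 0 (F = 0/(-1) = 0*(-1) = 0)
c(u, H) = -3 (c(u, H) = 2*0 - 3 = 0 - 3 = -3)
1/c(-21, E(-4*(-4))) = 1/(-3) = -1/3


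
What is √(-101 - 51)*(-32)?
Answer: -64*I*√38 ≈ -394.52*I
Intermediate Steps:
√(-101 - 51)*(-32) = √(-152)*(-32) = (2*I*√38)*(-32) = -64*I*√38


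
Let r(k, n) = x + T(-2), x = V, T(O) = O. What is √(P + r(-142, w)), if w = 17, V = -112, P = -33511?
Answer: 5*I*√1345 ≈ 183.37*I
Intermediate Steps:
x = -112
r(k, n) = -114 (r(k, n) = -112 - 2 = -114)
√(P + r(-142, w)) = √(-33511 - 114) = √(-33625) = 5*I*√1345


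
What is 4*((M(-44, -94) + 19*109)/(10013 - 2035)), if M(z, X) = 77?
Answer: 4296/3989 ≈ 1.0770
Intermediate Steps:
4*((M(-44, -94) + 19*109)/(10013 - 2035)) = 4*((77 + 19*109)/(10013 - 2035)) = 4*((77 + 2071)/7978) = 4*(2148*(1/7978)) = 4*(1074/3989) = 4296/3989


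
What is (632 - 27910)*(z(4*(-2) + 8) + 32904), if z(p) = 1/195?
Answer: -175023313118/195 ≈ -8.9756e+8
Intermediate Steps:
z(p) = 1/195
(632 - 27910)*(z(4*(-2) + 8) + 32904) = (632 - 27910)*(1/195 + 32904) = -27278*6416281/195 = -175023313118/195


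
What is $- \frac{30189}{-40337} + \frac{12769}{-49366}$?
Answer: $\frac{975247021}{1991276342} \approx 0.48976$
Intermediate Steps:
$- \frac{30189}{-40337} + \frac{12769}{-49366} = \left(-30189\right) \left(- \frac{1}{40337}\right) + 12769 \left(- \frac{1}{49366}\right) = \frac{30189}{40337} - \frac{12769}{49366} = \frac{975247021}{1991276342}$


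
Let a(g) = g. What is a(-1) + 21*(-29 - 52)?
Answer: -1702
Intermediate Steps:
a(-1) + 21*(-29 - 52) = -1 + 21*(-29 - 52) = -1 + 21*(-81) = -1 - 1701 = -1702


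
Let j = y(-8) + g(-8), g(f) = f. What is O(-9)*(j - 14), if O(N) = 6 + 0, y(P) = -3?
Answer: -150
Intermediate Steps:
O(N) = 6
j = -11 (j = -3 - 8 = -11)
O(-9)*(j - 14) = 6*(-11 - 14) = 6*(-25) = -150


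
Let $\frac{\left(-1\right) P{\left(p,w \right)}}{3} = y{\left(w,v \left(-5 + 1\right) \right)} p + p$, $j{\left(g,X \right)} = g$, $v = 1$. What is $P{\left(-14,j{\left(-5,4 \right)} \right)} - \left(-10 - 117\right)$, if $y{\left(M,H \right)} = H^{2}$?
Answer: $841$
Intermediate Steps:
$P{\left(p,w \right)} = - 51 p$ ($P{\left(p,w \right)} = - 3 \left(\left(1 \left(-5 + 1\right)\right)^{2} p + p\right) = - 3 \left(\left(1 \left(-4\right)\right)^{2} p + p\right) = - 3 \left(\left(-4\right)^{2} p + p\right) = - 3 \left(16 p + p\right) = - 3 \cdot 17 p = - 51 p$)
$P{\left(-14,j{\left(-5,4 \right)} \right)} - \left(-10 - 117\right) = \left(-51\right) \left(-14\right) - \left(-10 - 117\right) = 714 - -127 = 714 + 127 = 841$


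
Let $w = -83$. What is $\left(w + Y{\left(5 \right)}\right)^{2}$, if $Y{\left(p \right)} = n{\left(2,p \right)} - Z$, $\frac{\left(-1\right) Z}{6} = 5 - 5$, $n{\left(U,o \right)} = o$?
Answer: $6084$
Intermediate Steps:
$Z = 0$ ($Z = - 6 \left(5 - 5\right) = \left(-6\right) 0 = 0$)
$Y{\left(p \right)} = p$ ($Y{\left(p \right)} = p - 0 = p + 0 = p$)
$\left(w + Y{\left(5 \right)}\right)^{2} = \left(-83 + 5\right)^{2} = \left(-78\right)^{2} = 6084$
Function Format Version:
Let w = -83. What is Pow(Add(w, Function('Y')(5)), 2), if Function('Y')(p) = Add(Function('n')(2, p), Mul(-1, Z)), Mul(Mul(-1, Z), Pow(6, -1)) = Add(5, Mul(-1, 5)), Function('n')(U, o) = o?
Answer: 6084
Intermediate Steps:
Z = 0 (Z = Mul(-6, Add(5, Mul(-1, 5))) = Mul(-6, Add(5, -5)) = Mul(-6, 0) = 0)
Function('Y')(p) = p (Function('Y')(p) = Add(p, Mul(-1, 0)) = Add(p, 0) = p)
Pow(Add(w, Function('Y')(5)), 2) = Pow(Add(-83, 5), 2) = Pow(-78, 2) = 6084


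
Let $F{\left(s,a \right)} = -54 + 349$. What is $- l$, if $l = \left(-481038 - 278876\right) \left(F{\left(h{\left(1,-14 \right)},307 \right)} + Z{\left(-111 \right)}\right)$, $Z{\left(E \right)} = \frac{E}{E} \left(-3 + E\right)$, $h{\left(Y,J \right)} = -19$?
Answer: $137544434$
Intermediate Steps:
$F{\left(s,a \right)} = 295$
$Z{\left(E \right)} = -3 + E$ ($Z{\left(E \right)} = 1 \left(-3 + E\right) = -3 + E$)
$l = -137544434$ ($l = \left(-481038 - 278876\right) \left(295 - 114\right) = - 759914 \left(295 - 114\right) = \left(-759914\right) 181 = -137544434$)
$- l = \left(-1\right) \left(-137544434\right) = 137544434$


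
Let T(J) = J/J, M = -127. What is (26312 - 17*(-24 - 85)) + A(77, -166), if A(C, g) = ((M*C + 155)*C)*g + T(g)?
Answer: 123042134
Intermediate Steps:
T(J) = 1
A(C, g) = 1 + C*g*(155 - 127*C) (A(C, g) = ((-127*C + 155)*C)*g + 1 = ((155 - 127*C)*C)*g + 1 = (C*(155 - 127*C))*g + 1 = C*g*(155 - 127*C) + 1 = 1 + C*g*(155 - 127*C))
(26312 - 17*(-24 - 85)) + A(77, -166) = (26312 - 17*(-24 - 85)) + (1 - 127*(-166)*77² + 155*77*(-166)) = (26312 - 17*(-109)) + (1 - 127*(-166)*5929 - 1981210) = (26312 + 1853) + (1 + 124995178 - 1981210) = 28165 + 123013969 = 123042134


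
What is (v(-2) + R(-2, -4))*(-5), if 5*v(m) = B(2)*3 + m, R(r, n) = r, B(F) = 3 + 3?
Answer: -6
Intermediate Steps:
B(F) = 6
v(m) = 18/5 + m/5 (v(m) = (6*3 + m)/5 = (18 + m)/5 = 18/5 + m/5)
(v(-2) + R(-2, -4))*(-5) = ((18/5 + (⅕)*(-2)) - 2)*(-5) = ((18/5 - ⅖) - 2)*(-5) = (16/5 - 2)*(-5) = (6/5)*(-5) = -6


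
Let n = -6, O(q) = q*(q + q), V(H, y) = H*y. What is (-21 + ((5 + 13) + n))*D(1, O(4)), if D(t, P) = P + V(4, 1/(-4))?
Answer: -279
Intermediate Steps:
O(q) = 2*q² (O(q) = q*(2*q) = 2*q²)
D(t, P) = -1 + P (D(t, P) = P + 4/(-4) = P + 4*(-¼) = P - 1 = -1 + P)
(-21 + ((5 + 13) + n))*D(1, O(4)) = (-21 + ((5 + 13) - 6))*(-1 + 2*4²) = (-21 + (18 - 6))*(-1 + 2*16) = (-21 + 12)*(-1 + 32) = -9*31 = -279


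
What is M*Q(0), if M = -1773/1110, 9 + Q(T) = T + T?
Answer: 5319/370 ≈ 14.376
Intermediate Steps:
Q(T) = -9 + 2*T (Q(T) = -9 + (T + T) = -9 + 2*T)
M = -591/370 (M = -1773*1/1110 = -591/370 ≈ -1.5973)
M*Q(0) = -591*(-9 + 2*0)/370 = -591*(-9 + 0)/370 = -591/370*(-9) = 5319/370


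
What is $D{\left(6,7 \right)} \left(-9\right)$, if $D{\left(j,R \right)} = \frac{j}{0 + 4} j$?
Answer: $-81$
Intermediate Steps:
$D{\left(j,R \right)} = \frac{j^{2}}{4}$ ($D{\left(j,R \right)} = \frac{j}{4} j = \frac{j^{2}}{4}$)
$D{\left(6,7 \right)} \left(-9\right) = \frac{6^{2}}{4} \left(-9\right) = \frac{1}{4} \cdot 36 \left(-9\right) = 9 \left(-9\right) = -81$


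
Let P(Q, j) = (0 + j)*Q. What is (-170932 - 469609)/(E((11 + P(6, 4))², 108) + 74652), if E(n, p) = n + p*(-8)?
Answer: -640541/75013 ≈ -8.5391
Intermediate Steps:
P(Q, j) = Q*j (P(Q, j) = j*Q = Q*j)
E(n, p) = n - 8*p
(-170932 - 469609)/(E((11 + P(6, 4))², 108) + 74652) = (-170932 - 469609)/(((11 + 6*4)² - 8*108) + 74652) = -640541/(((11 + 24)² - 864) + 74652) = -640541/((35² - 864) + 74652) = -640541/((1225 - 864) + 74652) = -640541/(361 + 74652) = -640541/75013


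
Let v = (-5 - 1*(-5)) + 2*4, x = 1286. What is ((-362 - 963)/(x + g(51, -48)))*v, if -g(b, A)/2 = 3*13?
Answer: -1325/151 ≈ -8.7748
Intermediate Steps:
g(b, A) = -78 (g(b, A) = -6*13 = -2*39 = -78)
v = 8 (v = (-5 + 5) + 8 = 0 + 8 = 8)
((-362 - 963)/(x + g(51, -48)))*v = ((-362 - 963)/(1286 - 78))*8 = -1325/1208*8 = -1325/151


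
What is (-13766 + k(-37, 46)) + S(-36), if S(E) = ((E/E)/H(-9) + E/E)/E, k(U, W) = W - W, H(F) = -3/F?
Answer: -123895/9 ≈ -13766.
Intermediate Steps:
k(U, W) = 0
S(E) = 4/E (S(E) = ((E/E)/((-3/(-9))) + E/E)/E = (1/(-3*(-⅑)) + 1)/E = (1/(⅓) + 1)/E = (1*3 + 1)/E = (3 + 1)/E = 4/E)
(-13766 + k(-37, 46)) + S(-36) = (-13766 + 0) + 4/(-36) = -13766 + 4*(-1/36) = -13766 - ⅑ = -123895/9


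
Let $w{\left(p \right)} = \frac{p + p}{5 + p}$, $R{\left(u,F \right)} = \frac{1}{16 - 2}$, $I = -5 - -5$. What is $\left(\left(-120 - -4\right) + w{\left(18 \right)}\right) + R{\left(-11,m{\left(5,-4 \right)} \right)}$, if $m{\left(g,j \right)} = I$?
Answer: $- \frac{36825}{322} \approx -114.36$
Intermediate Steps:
$I = 0$ ($I = -5 + 5 = 0$)
$m{\left(g,j \right)} = 0$
$R{\left(u,F \right)} = \frac{1}{14}$
$w{\left(p \right)} = \frac{2 p}{5 + p}$
$\left(\left(-120 - -4\right) + w{\left(18 \right)}\right) + R{\left(-11,m{\left(5,-4 \right)} \right)} = \left(\left(-120 - -4\right) + 2 \cdot 18 \frac{1}{5 + 18}\right) + \frac{1}{14} = \left(\left(-120 + 4\right) + 2 \cdot 18 \cdot \frac{1}{23}\right) + \frac{1}{14} = \left(-116 + 2 \cdot 18 \cdot \frac{1}{23}\right) + \frac{1}{14} = \left(-116 + \frac{36}{23}\right) + \frac{1}{14} = - \frac{2632}{23} + \frac{1}{14} = - \frac{36825}{322}$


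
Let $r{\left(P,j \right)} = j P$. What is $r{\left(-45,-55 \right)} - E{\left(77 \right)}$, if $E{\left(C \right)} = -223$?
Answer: $2698$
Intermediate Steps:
$r{\left(P,j \right)} = P j$
$r{\left(-45,-55 \right)} - E{\left(77 \right)} = \left(-45\right) \left(-55\right) - -223 = 2475 + 223 = 2698$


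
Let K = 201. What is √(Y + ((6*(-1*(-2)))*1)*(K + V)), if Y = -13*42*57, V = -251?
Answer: I*√31722 ≈ 178.11*I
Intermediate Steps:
Y = -31122 (Y = -546*57 = -31122)
√(Y + ((6*(-1*(-2)))*1)*(K + V)) = √(-31122 + ((6*(-1*(-2)))*1)*(201 - 251)) = √(-31122 + ((6*2)*1)*(-50)) = √(-31122 + (12*1)*(-50)) = √(-31122 + 12*(-50)) = √(-31122 - 600) = √(-31722) = I*√31722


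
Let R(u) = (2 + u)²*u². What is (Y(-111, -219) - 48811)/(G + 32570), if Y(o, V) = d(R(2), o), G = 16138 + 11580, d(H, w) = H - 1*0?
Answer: -16249/20096 ≈ -0.80857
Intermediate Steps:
R(u) = u²*(2 + u)²
d(H, w) = H (d(H, w) = H + 0 = H)
G = 27718
Y(o, V) = 64 (Y(o, V) = 2²*(2 + 2)² = 4*4² = 4*16 = 64)
(Y(-111, -219) - 48811)/(G + 32570) = (64 - 48811)/(27718 + 32570) = -48747/60288 = -48747*1/60288 = -16249/20096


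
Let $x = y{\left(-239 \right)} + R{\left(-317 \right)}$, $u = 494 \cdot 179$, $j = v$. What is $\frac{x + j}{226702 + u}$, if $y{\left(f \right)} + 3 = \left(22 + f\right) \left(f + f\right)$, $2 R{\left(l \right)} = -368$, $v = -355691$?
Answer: $- \frac{31519}{39391} \approx -0.80016$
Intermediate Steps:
$j = -355691$
$R{\left(l \right)} = -184$ ($R{\left(l \right)} = \frac{1}{2} \left(-368\right) = -184$)
$y{\left(f \right)} = -3 + 2 f \left(22 + f\right)$ ($y{\left(f \right)} = -3 + \left(22 + f\right) \left(f + f\right) = -3 + \left(22 + f\right) 2 f = -3 + 2 f \left(22 + f\right)$)
$u = 88426$
$x = 103539$ ($x = \left(-3 + 2 \left(-239\right)^{2} + 44 \left(-239\right)\right) - 184 = \left(-3 + 2 \cdot 57121 - 10516\right) - 184 = \left(-3 + 114242 - 10516\right) - 184 = 103723 - 184 = 103539$)
$\frac{x + j}{226702 + u} = \frac{103539 - 355691}{226702 + 88426} = - \frac{252152}{315128} = \left(-252152\right) \frac{1}{315128} = - \frac{31519}{39391}$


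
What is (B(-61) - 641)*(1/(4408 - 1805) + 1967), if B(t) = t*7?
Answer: -5468268936/2603 ≈ -2.1008e+6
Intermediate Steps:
B(t) = 7*t
(B(-61) - 641)*(1/(4408 - 1805) + 1967) = (7*(-61) - 641)*(1/(4408 - 1805) + 1967) = (-427 - 641)*(1/2603 + 1967) = -1068*(1/2603 + 1967) = -1068*5120102/2603 = -5468268936/2603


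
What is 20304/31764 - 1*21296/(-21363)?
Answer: 92516708/56547861 ≈ 1.6361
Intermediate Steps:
20304/31764 - 1*21296/(-21363) = 20304*(1/31764) - 21296*(-1/21363) = 1692/2647 + 21296/21363 = 92516708/56547861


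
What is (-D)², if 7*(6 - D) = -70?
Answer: 256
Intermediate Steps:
D = 16 (D = 6 - ⅐*(-70) = 6 + 10 = 16)
(-D)² = (-1*16)² = (-16)² = 256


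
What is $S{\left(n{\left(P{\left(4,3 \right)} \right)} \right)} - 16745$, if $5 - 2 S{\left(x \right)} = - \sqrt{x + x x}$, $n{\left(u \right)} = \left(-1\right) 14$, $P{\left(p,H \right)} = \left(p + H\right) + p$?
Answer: $- \frac{33485}{2} + \frac{\sqrt{182}}{2} \approx -16736.0$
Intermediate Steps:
$P{\left(p,H \right)} = H + 2 p$ ($P{\left(p,H \right)} = \left(H + p\right) + p = H + 2 p$)
$n{\left(u \right)} = -14$
$S{\left(x \right)} = \frac{5}{2} + \frac{\sqrt{x + x^{2}}}{2}$ ($S{\left(x \right)} = \frac{5}{2} - \frac{\left(-1\right) \sqrt{x + x x}}{2} = \frac{5}{2} - \frac{\left(-1\right) \sqrt{x + x^{2}}}{2} = \frac{5}{2} + \frac{\sqrt{x + x^{2}}}{2}$)
$S{\left(n{\left(P{\left(4,3 \right)} \right)} \right)} - 16745 = \left(\frac{5}{2} + \frac{\sqrt{- 14 \left(1 - 14\right)}}{2}\right) - 16745 = \left(\frac{5}{2} + \frac{\sqrt{\left(-14\right) \left(-13\right)}}{2}\right) - 16745 = \left(\frac{5}{2} + \frac{\sqrt{182}}{2}\right) - 16745 = - \frac{33485}{2} + \frac{\sqrt{182}}{2}$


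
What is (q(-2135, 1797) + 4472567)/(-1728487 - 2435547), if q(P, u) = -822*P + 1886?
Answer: -6229423/4164034 ≈ -1.4960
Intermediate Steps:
q(P, u) = 1886 - 822*P
(q(-2135, 1797) + 4472567)/(-1728487 - 2435547) = ((1886 - 822*(-2135)) + 4472567)/(-1728487 - 2435547) = ((1886 + 1754970) + 4472567)/(-4164034) = (1756856 + 4472567)*(-1/4164034) = 6229423*(-1/4164034) = -6229423/4164034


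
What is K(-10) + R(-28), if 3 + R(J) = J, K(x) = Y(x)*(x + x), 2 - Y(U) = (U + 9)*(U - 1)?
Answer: 149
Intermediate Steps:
Y(U) = 2 - (-1 + U)*(9 + U) (Y(U) = 2 - (U + 9)*(U - 1) = 2 - (9 + U)*(-1 + U) = 2 - (-1 + U)*(9 + U))
K(x) = 2*x*(11 - x² - 8*x) (K(x) = (11 - x² - 8*x)*(x + x) = (11 - x² - 8*x)*(2*x) = 2*x*(11 - x² - 8*x))
R(J) = -3 + J
K(-10) + R(-28) = 2*(-10)*(11 - 1*(-10)² - 8*(-10)) + (-3 - 28) = 2*(-10)*(11 - 1*100 + 80) - 31 = 2*(-10)*(11 - 100 + 80) - 31 = 2*(-10)*(-9) - 31 = 180 - 31 = 149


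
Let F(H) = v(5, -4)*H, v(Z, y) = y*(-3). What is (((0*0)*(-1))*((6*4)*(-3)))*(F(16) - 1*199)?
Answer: 0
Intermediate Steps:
v(Z, y) = -3*y
F(H) = 12*H (F(H) = (-3*(-4))*H = 12*H)
(((0*0)*(-1))*((6*4)*(-3)))*(F(16) - 1*199) = (((0*0)*(-1))*((6*4)*(-3)))*(12*16 - 1*199) = ((0*(-1))*(24*(-3)))*(192 - 199) = (0*(-72))*(-7) = 0*(-7) = 0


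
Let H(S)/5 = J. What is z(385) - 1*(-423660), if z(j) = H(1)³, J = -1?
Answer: 423535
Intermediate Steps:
H(S) = -5 (H(S) = 5*(-1) = -5)
z(j) = -125 (z(j) = (-5)³ = -125)
z(385) - 1*(-423660) = -125 - 1*(-423660) = -125 + 423660 = 423535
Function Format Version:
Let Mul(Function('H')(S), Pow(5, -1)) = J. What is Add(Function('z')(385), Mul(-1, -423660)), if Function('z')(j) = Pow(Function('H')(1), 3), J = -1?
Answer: 423535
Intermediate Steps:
Function('H')(S) = -5 (Function('H')(S) = Mul(5, -1) = -5)
Function('z')(j) = -125 (Function('z')(j) = Pow(-5, 3) = -125)
Add(Function('z')(385), Mul(-1, -423660)) = Add(-125, Mul(-1, -423660)) = Add(-125, 423660) = 423535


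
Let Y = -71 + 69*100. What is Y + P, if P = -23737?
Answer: -16908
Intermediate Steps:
Y = 6829 (Y = -71 + 6900 = 6829)
Y + P = 6829 - 23737 = -16908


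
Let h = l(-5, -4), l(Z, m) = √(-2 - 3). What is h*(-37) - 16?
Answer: -16 - 37*I*√5 ≈ -16.0 - 82.734*I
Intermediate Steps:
l(Z, m) = I*√5 (l(Z, m) = √(-5) = I*√5)
h = I*√5 ≈ 2.2361*I
h*(-37) - 16 = (I*√5)*(-37) - 16 = -37*I*√5 - 16 = -16 - 37*I*√5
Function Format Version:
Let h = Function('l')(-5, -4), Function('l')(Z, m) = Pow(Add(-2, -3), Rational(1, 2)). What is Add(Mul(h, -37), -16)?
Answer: Add(-16, Mul(-37, I, Pow(5, Rational(1, 2)))) ≈ Add(-16.000, Mul(-82.734, I))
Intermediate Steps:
Function('l')(Z, m) = Mul(I, Pow(5, Rational(1, 2))) (Function('l')(Z, m) = Pow(-5, Rational(1, 2)) = Mul(I, Pow(5, Rational(1, 2))))
h = Mul(I, Pow(5, Rational(1, 2))) ≈ Mul(2.2361, I)
Add(Mul(h, -37), -16) = Add(Mul(Mul(I, Pow(5, Rational(1, 2))), -37), -16) = Add(Mul(-37, I, Pow(5, Rational(1, 2))), -16) = Add(-16, Mul(-37, I, Pow(5, Rational(1, 2))))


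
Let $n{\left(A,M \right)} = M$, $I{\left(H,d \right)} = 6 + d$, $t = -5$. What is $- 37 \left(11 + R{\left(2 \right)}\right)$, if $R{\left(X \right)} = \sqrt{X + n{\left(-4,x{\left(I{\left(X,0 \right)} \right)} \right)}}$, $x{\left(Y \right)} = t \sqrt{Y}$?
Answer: $-407 - 37 \sqrt{2 - 5 \sqrt{6}} \approx -407.0 - 118.44 i$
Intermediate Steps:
$x{\left(Y \right)} = - 5 \sqrt{Y}$
$R{\left(X \right)} = \sqrt{X - 5 \sqrt{6}}$ ($R{\left(X \right)} = \sqrt{X - 5 \sqrt{6 + 0}} = \sqrt{X - 5 \sqrt{6}}$)
$- 37 \left(11 + R{\left(2 \right)}\right) = - 37 \left(11 + \sqrt{2 - 5 \sqrt{6}}\right) = -407 - 37 \sqrt{2 - 5 \sqrt{6}}$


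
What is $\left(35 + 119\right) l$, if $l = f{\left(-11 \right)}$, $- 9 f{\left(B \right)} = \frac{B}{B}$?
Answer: $- \frac{154}{9} \approx -17.111$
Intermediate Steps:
$f{\left(B \right)} = - \frac{1}{9}$ ($f{\left(B \right)} = - \frac{B \frac{1}{B}}{9} = \left(- \frac{1}{9}\right) 1 = - \frac{1}{9}$)
$l = - \frac{1}{9} \approx -0.11111$
$\left(35 + 119\right) l = \left(35 + 119\right) \left(- \frac{1}{9}\right) = 154 \left(- \frac{1}{9}\right) = - \frac{154}{9}$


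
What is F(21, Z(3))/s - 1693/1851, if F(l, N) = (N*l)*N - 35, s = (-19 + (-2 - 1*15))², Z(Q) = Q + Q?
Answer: -286519/799632 ≈ -0.35831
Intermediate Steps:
Z(Q) = 2*Q
s = 1296 (s = (-19 + (-2 - 15))² = (-19 - 17)² = (-36)² = 1296)
F(l, N) = -35 + l*N² (F(l, N) = l*N² - 35 = -35 + l*N²)
F(21, Z(3))/s - 1693/1851 = (-35 + 21*(2*3)²)/1296 - 1693/1851 = (-35 + 21*6²)*(1/1296) - 1693*1/1851 = (-35 + 21*36)*(1/1296) - 1693/1851 = (-35 + 756)*(1/1296) - 1693/1851 = 721*(1/1296) - 1693/1851 = 721/1296 - 1693/1851 = -286519/799632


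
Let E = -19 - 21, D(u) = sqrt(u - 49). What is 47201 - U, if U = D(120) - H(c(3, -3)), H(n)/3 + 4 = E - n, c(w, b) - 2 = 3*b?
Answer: 47090 - sqrt(71) ≈ 47082.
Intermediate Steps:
D(u) = sqrt(-49 + u)
c(w, b) = 2 + 3*b
E = -40
H(n) = -132 - 3*n (H(n) = -12 + 3*(-40 - n) = -12 + (-120 - 3*n) = -132 - 3*n)
U = 111 + sqrt(71) (U = sqrt(-49 + 120) - (-132 - 3*(2 + 3*(-3))) = sqrt(71) - (-132 - 3*(2 - 9)) = sqrt(71) - (-132 - 3*(-7)) = sqrt(71) - (-132 + 21) = sqrt(71) - 1*(-111) = sqrt(71) + 111 = 111 + sqrt(71) ≈ 119.43)
47201 - U = 47201 - (111 + sqrt(71)) = 47201 + (-111 - sqrt(71)) = 47090 - sqrt(71)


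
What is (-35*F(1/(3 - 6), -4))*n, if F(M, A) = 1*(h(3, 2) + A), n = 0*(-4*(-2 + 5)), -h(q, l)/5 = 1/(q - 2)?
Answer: 0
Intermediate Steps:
h(q, l) = -5/(-2 + q) (h(q, l) = -5/(q - 2) = -5/(-2 + q))
n = 0 (n = 0*(-4*3) = 0*(-12) = 0)
F(M, A) = -5 + A (F(M, A) = 1*(-5/(-2 + 3) + A) = 1*(-5/1 + A) = 1*(-5*1 + A) = 1*(-5 + A) = -5 + A)
(-35*F(1/(3 - 6), -4))*n = -35*(-5 - 4)*0 = -35*(-9)*0 = 315*0 = 0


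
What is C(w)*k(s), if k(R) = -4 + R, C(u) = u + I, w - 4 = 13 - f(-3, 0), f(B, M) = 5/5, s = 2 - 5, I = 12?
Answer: -196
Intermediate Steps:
s = -3
f(B, M) = 1 (f(B, M) = 5*(⅕) = 1)
w = 16 (w = 4 + (13 - 1*1) = 4 + (13 - 1) = 4 + 12 = 16)
C(u) = 12 + u (C(u) = u + 12 = 12 + u)
C(w)*k(s) = (12 + 16)*(-4 - 3) = 28*(-7) = -196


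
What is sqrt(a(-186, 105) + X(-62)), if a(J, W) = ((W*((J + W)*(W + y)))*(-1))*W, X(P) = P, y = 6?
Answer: sqrt(99125713) ≈ 9956.2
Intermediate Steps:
a(J, W) = -W**2*(6 + W)*(J + W) (a(J, W) = ((W*((J + W)*(W + 6)))*(-1))*W = ((W*((J + W)*(6 + W)))*(-1))*W = ((W*((6 + W)*(J + W)))*(-1))*W = ((W*(6 + W)*(J + W))*(-1))*W = (-W*(6 + W)*(J + W))*W = -W**2*(6 + W)*(J + W))
sqrt(a(-186, 105) + X(-62)) = sqrt(105**2*(-1*105**2 - 6*(-186) - 6*105 - 1*(-186)*105) - 62) = sqrt(11025*(-1*11025 + 1116 - 630 + 19530) - 62) = sqrt(11025*(-11025 + 1116 - 630 + 19530) - 62) = sqrt(11025*8991 - 62) = sqrt(99125775 - 62) = sqrt(99125713)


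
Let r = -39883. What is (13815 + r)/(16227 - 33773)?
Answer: 13034/8773 ≈ 1.4857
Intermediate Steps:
(13815 + r)/(16227 - 33773) = (13815 - 39883)/(16227 - 33773) = -26068/(-17546) = -26068*(-1/17546) = 13034/8773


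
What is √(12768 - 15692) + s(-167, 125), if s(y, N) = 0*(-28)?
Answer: 2*I*√731 ≈ 54.074*I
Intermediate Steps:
s(y, N) = 0
√(12768 - 15692) + s(-167, 125) = √(12768 - 15692) + 0 = √(-2924) + 0 = 2*I*√731 + 0 = 2*I*√731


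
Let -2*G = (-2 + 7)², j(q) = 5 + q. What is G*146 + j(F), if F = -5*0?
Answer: -1820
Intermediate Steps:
F = 0
G = -25/2 (G = -(-2 + 7)²/2 = -½*5² = -½*25 = -25/2 ≈ -12.500)
G*146 + j(F) = -25/2*146 + (5 + 0) = -1825 + 5 = -1820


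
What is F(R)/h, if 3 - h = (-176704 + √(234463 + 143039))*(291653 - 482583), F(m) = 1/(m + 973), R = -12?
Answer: -33738094717/1093853707905916184107729 - 190930*√377502/1093853707905916184107729 ≈ -3.0951e-14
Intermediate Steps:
F(m) = 1/(973 + m)
h = -33738094717 + 190930*√377502 (h = 3 - (-176704 + √(234463 + 143039))*(291653 - 482583) = 3 - (-176704 + √377502)*(-190930) = 3 - (33738094720 - 190930*√377502) = 3 + (-33738094720 + 190930*√377502) = -33738094717 + 190930*√377502 ≈ -3.3621e+10)
F(R)/h = 1/((973 - 12)*(-33738094717 + 190930*√377502)) = 1/(961*(-33738094717 + 190930*√377502))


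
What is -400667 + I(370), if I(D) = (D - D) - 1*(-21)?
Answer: -400646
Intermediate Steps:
I(D) = 21 (I(D) = 0 + 21 = 21)
-400667 + I(370) = -400667 + 21 = -400646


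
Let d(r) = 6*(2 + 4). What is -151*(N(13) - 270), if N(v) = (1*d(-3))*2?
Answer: 29898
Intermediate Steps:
d(r) = 36 (d(r) = 6*6 = 36)
N(v) = 72 (N(v) = (1*36)*2 = 36*2 = 72)
-151*(N(13) - 270) = -151*(72 - 270) = -151*(-198) = 29898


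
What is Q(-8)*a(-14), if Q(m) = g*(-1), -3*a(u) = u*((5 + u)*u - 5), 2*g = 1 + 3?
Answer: -3388/3 ≈ -1129.3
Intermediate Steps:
g = 2 (g = (1 + 3)/2 = (½)*4 = 2)
a(u) = -u*(-5 + u*(5 + u))/3 (a(u) = -u*((5 + u)*u - 5)/3 = -u*(u*(5 + u) - 5)/3 = -u*(-5 + u*(5 + u))/3)
Q(m) = -2 (Q(m) = 2*(-1) = -2)
Q(-8)*a(-14) = -2*(-14)*(5 - 1*(-14)² - 5*(-14))/3 = -2*(-14)*(5 - 1*196 + 70)/3 = -2*(-14)*(5 - 196 + 70)/3 = -2*(-14)*(-121)/3 = -2*1694/3 = -3388/3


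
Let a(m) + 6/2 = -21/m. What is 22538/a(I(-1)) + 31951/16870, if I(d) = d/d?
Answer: -94862309/101220 ≈ -937.19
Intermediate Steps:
I(d) = 1
a(m) = -3 - 21/m
22538/a(I(-1)) + 31951/16870 = 22538/(-3 - 21/1) + 31951/16870 = 22538/(-3 - 21*1) + 31951*(1/16870) = 22538/(-3 - 21) + 31951/16870 = 22538/(-24) + 31951/16870 = 22538*(-1/24) + 31951/16870 = -11269/12 + 31951/16870 = -94862309/101220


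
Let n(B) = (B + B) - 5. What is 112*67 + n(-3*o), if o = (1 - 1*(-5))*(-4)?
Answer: 7643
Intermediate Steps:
o = -24 (o = (1 + 5)*(-4) = 6*(-4) = -24)
n(B) = -5 + 2*B (n(B) = 2*B - 5 = -5 + 2*B)
112*67 + n(-3*o) = 112*67 + (-5 + 2*(-3*(-24))) = 7504 + (-5 + 2*72) = 7504 + (-5 + 144) = 7504 + 139 = 7643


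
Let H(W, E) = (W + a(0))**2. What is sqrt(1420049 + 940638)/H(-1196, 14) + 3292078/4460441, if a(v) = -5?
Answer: 3292078/4460441 + 29*sqrt(2807)/1442401 ≈ 0.73913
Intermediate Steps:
H(W, E) = (-5 + W)**2 (H(W, E) = (W - 5)**2 = (-5 + W)**2)
sqrt(1420049 + 940638)/H(-1196, 14) + 3292078/4460441 = sqrt(1420049 + 940638)/((-5 - 1196)**2) + 3292078/4460441 = sqrt(2360687)/((-1201)**2) + 3292078*(1/4460441) = (29*sqrt(2807))/1442401 + 3292078/4460441 = (29*sqrt(2807))*(1/1442401) + 3292078/4460441 = 29*sqrt(2807)/1442401 + 3292078/4460441 = 3292078/4460441 + 29*sqrt(2807)/1442401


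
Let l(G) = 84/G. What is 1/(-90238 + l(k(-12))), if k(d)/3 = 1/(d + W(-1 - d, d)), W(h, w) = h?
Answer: -1/90266 ≈ -1.1078e-5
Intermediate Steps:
k(d) = -3 (k(d) = 3/(d + (-1 - d)) = 3/(-1) = 3*(-1) = -3)
1/(-90238 + l(k(-12))) = 1/(-90238 + 84/(-3)) = 1/(-90238 + 84*(-⅓)) = 1/(-90238 - 28) = 1/(-90266) = -1/90266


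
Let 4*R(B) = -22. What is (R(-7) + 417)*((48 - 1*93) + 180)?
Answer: 111105/2 ≈ 55553.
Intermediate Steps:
R(B) = -11/2 (R(B) = (¼)*(-22) = -11/2)
(R(-7) + 417)*((48 - 1*93) + 180) = (-11/2 + 417)*((48 - 1*93) + 180) = 823*((48 - 93) + 180)/2 = 823*(-45 + 180)/2 = (823/2)*135 = 111105/2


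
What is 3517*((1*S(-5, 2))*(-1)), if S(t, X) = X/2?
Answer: -3517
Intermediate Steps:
S(t, X) = X/2
3517*((1*S(-5, 2))*(-1)) = 3517*((1*((½)*2))*(-1)) = 3517*((1*1)*(-1)) = 3517*(1*(-1)) = 3517*(-1) = -3517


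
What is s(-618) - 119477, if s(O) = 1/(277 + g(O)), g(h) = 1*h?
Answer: -40741658/341 ≈ -1.1948e+5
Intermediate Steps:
g(h) = h
s(O) = 1/(277 + O)
s(-618) - 119477 = 1/(277 - 618) - 119477 = 1/(-341) - 119477 = -1/341 - 119477 = -40741658/341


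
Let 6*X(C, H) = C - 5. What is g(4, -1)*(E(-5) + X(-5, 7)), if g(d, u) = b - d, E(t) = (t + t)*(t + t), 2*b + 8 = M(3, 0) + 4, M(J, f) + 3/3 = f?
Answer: -3835/6 ≈ -639.17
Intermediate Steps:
M(J, f) = -1 + f
X(C, H) = -5/6 + C/6 (X(C, H) = (C - 5)/6 = (-5 + C)/6 = -5/6 + C/6)
b = -5/2 (b = -4 + ((-1 + 0) + 4)/2 = -4 + (-1 + 4)/2 = -4 + (1/2)*3 = -4 + 3/2 = -5/2 ≈ -2.5000)
E(t) = 4*t**2 (E(t) = (2*t)*(2*t) = 4*t**2)
g(d, u) = -5/2 - d
g(4, -1)*(E(-5) + X(-5, 7)) = (-5/2 - 1*4)*(4*(-5)**2 + (-5/6 + (1/6)*(-5))) = (-5/2 - 4)*(4*25 + (-5/6 - 5/6)) = -13*(100 - 5/3)/2 = -13/2*295/3 = -3835/6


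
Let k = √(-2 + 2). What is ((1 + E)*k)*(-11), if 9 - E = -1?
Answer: 0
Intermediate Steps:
E = 10 (E = 9 - 1*(-1) = 9 + 1 = 10)
k = 0 (k = √0 = 0)
((1 + E)*k)*(-11) = ((1 + 10)*0)*(-11) = (11*0)*(-11) = 0*(-11) = 0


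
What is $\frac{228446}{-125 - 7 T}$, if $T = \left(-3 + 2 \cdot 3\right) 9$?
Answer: $- \frac{114223}{157} \approx -727.54$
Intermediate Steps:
$T = 27$ ($T = \left(-3 + 6\right) 9 = 3 \cdot 9 = 27$)
$\frac{228446}{-125 - 7 T} = \frac{228446}{-125 - 189} = \frac{228446}{-314} = 228446 \left(- \frac{1}{314}\right) = - \frac{114223}{157}$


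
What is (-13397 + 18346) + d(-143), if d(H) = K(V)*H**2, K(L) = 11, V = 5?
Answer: 229888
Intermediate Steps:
d(H) = 11*H**2
(-13397 + 18346) + d(-143) = (-13397 + 18346) + 11*(-143)**2 = 4949 + 11*20449 = 4949 + 224939 = 229888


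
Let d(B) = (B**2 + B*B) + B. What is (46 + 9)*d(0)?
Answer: 0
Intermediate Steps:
d(B) = B + 2*B**2 (d(B) = (B**2 + B**2) + B = 2*B**2 + B = B + 2*B**2)
(46 + 9)*d(0) = (46 + 9)*(0*(1 + 2*0)) = 55*(0*(1 + 0)) = 55*(0*1) = 55*0 = 0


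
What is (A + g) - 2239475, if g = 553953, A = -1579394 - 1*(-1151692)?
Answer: -2113224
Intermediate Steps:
A = -427702 (A = -1579394 + 1151692 = -427702)
(A + g) - 2239475 = (-427702 + 553953) - 2239475 = 126251 - 2239475 = -2113224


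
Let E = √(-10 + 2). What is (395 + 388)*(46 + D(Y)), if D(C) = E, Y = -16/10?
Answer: 36018 + 1566*I*√2 ≈ 36018.0 + 2214.7*I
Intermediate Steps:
Y = -8/5 (Y = -16*⅒ = -8/5 ≈ -1.6000)
E = 2*I*√2 (E = √(-8) = 2*I*√2 ≈ 2.8284*I)
D(C) = 2*I*√2
(395 + 388)*(46 + D(Y)) = (395 + 388)*(46 + 2*I*√2) = 783*(46 + 2*I*√2) = 36018 + 1566*I*√2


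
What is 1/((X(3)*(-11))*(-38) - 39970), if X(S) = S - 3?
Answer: -1/39970 ≈ -2.5019e-5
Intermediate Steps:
X(S) = -3 + S
1/((X(3)*(-11))*(-38) - 39970) = 1/(((-3 + 3)*(-11))*(-38) - 39970) = 1/((0*(-11))*(-38) - 39970) = 1/(0*(-38) - 39970) = 1/(0 - 39970) = 1/(-39970) = -1/39970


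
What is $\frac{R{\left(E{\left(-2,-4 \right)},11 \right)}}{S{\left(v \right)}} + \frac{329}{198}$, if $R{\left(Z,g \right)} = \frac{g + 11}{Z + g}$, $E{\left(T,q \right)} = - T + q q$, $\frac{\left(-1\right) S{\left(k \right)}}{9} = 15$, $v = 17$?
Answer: $\frac{142631}{86130} \approx 1.656$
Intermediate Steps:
$S{\left(k \right)} = -135$ ($S{\left(k \right)} = \left(-9\right) 15 = -135$)
$E{\left(T,q \right)} = q^{2} - T$ ($E{\left(T,q \right)} = - T + q^{2} = q^{2} - T$)
$R{\left(Z,g \right)} = \frac{11 + g}{Z + g}$
$\frac{R{\left(E{\left(-2,-4 \right)},11 \right)}}{S{\left(v \right)}} + \frac{329}{198} = \frac{\frac{1}{\left(\left(-4\right)^{2} - -2\right) + 11} \left(11 + 11\right)}{-135} + \frac{329}{198} = \frac{1}{\left(16 + 2\right) + 11} \cdot 22 \left(- \frac{1}{135}\right) + 329 \cdot \frac{1}{198} = \frac{1}{18 + 11} \cdot 22 \left(- \frac{1}{135}\right) + \frac{329}{198} = \frac{1}{29} \cdot 22 \left(- \frac{1}{135}\right) + \frac{329}{198} = \frac{22}{29} \left(- \frac{1}{135}\right) + \frac{329}{198} = - \frac{22}{3915} + \frac{329}{198} = \frac{142631}{86130}$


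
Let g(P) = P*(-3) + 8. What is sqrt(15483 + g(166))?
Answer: sqrt(14993) ≈ 122.45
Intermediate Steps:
g(P) = 8 - 3*P (g(P) = -3*P + 8 = 8 - 3*P)
sqrt(15483 + g(166)) = sqrt(15483 + (8 - 3*166)) = sqrt(15483 + (8 - 498)) = sqrt(15483 - 490) = sqrt(14993)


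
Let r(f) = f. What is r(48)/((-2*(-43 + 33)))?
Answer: 12/5 ≈ 2.4000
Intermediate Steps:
r(48)/((-2*(-43 + 33))) = 48/((-2*(-43 + 33))) = 48/((-2*(-10))) = 48/20 = 48*(1/20) = 12/5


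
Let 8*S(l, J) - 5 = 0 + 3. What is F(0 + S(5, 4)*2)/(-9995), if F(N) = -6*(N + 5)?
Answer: 42/9995 ≈ 0.0042021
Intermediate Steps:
S(l, J) = 1 (S(l, J) = 5/8 + (0 + 3)/8 = 5/8 + (⅛)*3 = 5/8 + 3/8 = 1)
F(N) = -30 - 6*N (F(N) = -6*(5 + N) = -30 - 6*N)
F(0 + S(5, 4)*2)/(-9995) = (-30 - 6*(0 + 1*2))/(-9995) = (-30 - 6*(0 + 2))*(-1/9995) = (-30 - 6*2)*(-1/9995) = (-30 - 12)*(-1/9995) = -42*(-1/9995) = 42/9995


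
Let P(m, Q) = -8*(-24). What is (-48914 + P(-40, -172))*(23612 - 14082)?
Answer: -464320660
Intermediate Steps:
P(m, Q) = 192
(-48914 + P(-40, -172))*(23612 - 14082) = (-48914 + 192)*(23612 - 14082) = -48722*9530 = -464320660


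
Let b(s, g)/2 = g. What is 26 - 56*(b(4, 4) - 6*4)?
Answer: 922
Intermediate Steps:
b(s, g) = 2*g
26 - 56*(b(4, 4) - 6*4) = 26 - 56*(2*4 - 6*4) = 26 - 56*(8 - 24) = 26 - 56*(-16) = 26 + 896 = 922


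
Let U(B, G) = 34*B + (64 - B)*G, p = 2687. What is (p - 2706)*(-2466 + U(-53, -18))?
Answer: 121106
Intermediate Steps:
U(B, G) = 34*B + G*(64 - B)
(p - 2706)*(-2466 + U(-53, -18)) = (2687 - 2706)*(-2466 + (34*(-53) + 64*(-18) - 1*(-53)*(-18))) = -19*(-2466 + (-1802 - 1152 - 954)) = -19*(-2466 - 3908) = -19*(-6374) = 121106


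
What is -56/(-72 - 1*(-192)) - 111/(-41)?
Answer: 1378/615 ≈ 2.2407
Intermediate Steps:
-56/(-72 - 1*(-192)) - 111/(-41) = -56/(-72 + 192) - 111*(-1/41) = -56/120 + 111/41 = -56*1/120 + 111/41 = -7/15 + 111/41 = 1378/615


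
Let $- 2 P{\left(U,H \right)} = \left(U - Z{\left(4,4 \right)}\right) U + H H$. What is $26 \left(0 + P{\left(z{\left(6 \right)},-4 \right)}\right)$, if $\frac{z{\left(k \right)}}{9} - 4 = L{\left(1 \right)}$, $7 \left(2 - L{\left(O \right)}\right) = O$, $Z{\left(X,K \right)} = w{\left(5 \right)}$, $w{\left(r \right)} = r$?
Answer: $- \frac{1612390}{49} \approx -32906.0$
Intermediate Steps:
$Z{\left(X,K \right)} = 5$
$L{\left(O \right)} = 2 - \frac{O}{7}$
$z{\left(k \right)} = \frac{369}{7}$ ($z{\left(k \right)} = 36 + 9 \left(2 - \frac{1}{7}\right) = 36 + 9 \cdot \frac{13}{7} = 36 + \frac{117}{7} = \frac{369}{7}$)
$P{\left(U,H \right)} = - \frac{H^{2}}{2} - \frac{U \left(-5 + U\right)}{2}$ ($P{\left(U,H \right)} = - \frac{\left(U - 5\right) U + H H}{2} = - \frac{\left(U - 5\right) U + H^{2}}{2} = - \frac{\left(-5 + U\right) U + H^{2}}{2} = - \frac{U \left(-5 + U\right) + H^{2}}{2} = - \frac{H^{2} + U \left(-5 + U\right)}{2} = - \frac{H^{2}}{2} - \frac{U \left(-5 + U\right)}{2}$)
$26 \left(0 + P{\left(z{\left(6 \right)},-4 \right)}\right) = 26 \left(0 - \left(- \frac{1845}{14} + 8 + \frac{136161}{98}\right)\right) = 26 \left(0 - \frac{62015}{49}\right) = 26 \left(- \frac{62015}{49}\right) = - \frac{1612390}{49}$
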